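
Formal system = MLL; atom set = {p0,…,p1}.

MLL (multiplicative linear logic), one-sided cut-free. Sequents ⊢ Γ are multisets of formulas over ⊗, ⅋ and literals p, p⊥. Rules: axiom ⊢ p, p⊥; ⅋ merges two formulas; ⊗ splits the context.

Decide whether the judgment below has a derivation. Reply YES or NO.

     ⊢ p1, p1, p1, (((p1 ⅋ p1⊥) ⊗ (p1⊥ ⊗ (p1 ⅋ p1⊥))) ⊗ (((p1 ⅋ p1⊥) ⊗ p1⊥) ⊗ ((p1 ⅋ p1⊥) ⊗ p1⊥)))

Proof tree:
[⊗]  ⊢ p1, p1, p1, (((p1 ⅋ p1⊥) ⊗ (p1⊥ ⊗ (p1 ⅋ p1⊥))) ⊗ (((p1 ⅋ p1⊥) ⊗ p1⊥) ⊗ ((p1 ⅋ p1⊥) ⊗ p1⊥)))
  [⊗]  ⊢ p1, ((p1 ⅋ p1⊥) ⊗ (p1⊥ ⊗ (p1 ⅋ p1⊥)))
    [⅋]  ⊢ (p1 ⅋ p1⊥)
      [Ax]  ⊢ p1, p1⊥
    [⊗]  ⊢ p1, (p1⊥ ⊗ (p1 ⅋ p1⊥))
      [Ax]  ⊢ p1, p1⊥
      [⅋]  ⊢ (p1 ⅋ p1⊥)
        [Ax]  ⊢ p1, p1⊥
  [⊗]  ⊢ p1, p1, (((p1 ⅋ p1⊥) ⊗ p1⊥) ⊗ ((p1 ⅋ p1⊥) ⊗ p1⊥))
    [⊗]  ⊢ p1, ((p1 ⅋ p1⊥) ⊗ p1⊥)
      [⅋]  ⊢ (p1 ⅋ p1⊥)
        [Ax]  ⊢ p1, p1⊥
      [Ax]  ⊢ p1, p1⊥
    [⊗]  ⊢ p1, ((p1 ⅋ p1⊥) ⊗ p1⊥)
      [⅋]  ⊢ (p1 ⅋ p1⊥)
        [Ax]  ⊢ p1, p1⊥
      [Ax]  ⊢ p1, p1⊥

Result: YES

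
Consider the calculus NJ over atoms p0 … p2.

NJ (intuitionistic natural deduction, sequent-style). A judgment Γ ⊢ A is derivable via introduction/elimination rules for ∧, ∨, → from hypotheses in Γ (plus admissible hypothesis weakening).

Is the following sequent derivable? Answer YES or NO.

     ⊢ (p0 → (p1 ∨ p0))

Proof tree:
[→I]  ⊢ (p0 → (p1 ∨ p0))
  [∨I₂] p0 ⊢ (p1 ∨ p0)
    [Ax] p0 ⊢ p0

Result: YES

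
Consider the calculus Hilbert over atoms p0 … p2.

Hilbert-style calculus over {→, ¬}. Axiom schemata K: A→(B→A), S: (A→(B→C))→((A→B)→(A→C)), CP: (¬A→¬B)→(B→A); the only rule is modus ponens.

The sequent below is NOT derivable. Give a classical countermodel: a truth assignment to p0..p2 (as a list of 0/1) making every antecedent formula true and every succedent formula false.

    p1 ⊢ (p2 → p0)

Enumerate valuations to refute Γ ⊢ Δ:
  v=000: Γ:[p1=F] Δ:[(p2 → p0)=T] refutes=False
  v=001: Γ:[p1=F] Δ:[(p2 → p0)=F] refutes=False
  v=010: Γ:[p1=T] Δ:[(p2 → p0)=T] refutes=False
  v=011: Γ:[p1=T] Δ:[(p2 → p0)=F] refutes=True  ← countermodel

Result: [0, 1, 1]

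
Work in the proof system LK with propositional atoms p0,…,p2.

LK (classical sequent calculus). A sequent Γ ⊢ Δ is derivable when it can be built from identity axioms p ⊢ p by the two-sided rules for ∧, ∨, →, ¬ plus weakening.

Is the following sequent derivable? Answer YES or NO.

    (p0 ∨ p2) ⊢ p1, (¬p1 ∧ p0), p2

Derivation trace:
[∨L] (p0 ∨ p2) ⊢ p1, (¬p1 ∧ p0), p2
  [∧R] p0 ⊢ p1, (¬p1 ∧ p0)
    [¬R]  ⊢ p1, ¬p1
      [Ax] p1 ⊢ p1
    [Ax] p0 ⊢ p0
  [Ax] p2 ⊢ p2

Result: YES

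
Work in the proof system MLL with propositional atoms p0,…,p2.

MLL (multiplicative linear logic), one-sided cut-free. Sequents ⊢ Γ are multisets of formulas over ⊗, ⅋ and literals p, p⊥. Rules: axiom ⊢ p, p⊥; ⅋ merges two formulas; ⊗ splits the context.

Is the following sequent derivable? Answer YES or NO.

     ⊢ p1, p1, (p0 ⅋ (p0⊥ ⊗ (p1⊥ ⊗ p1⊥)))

Derivation (root first):
[⅋]  ⊢ p1, p1, (p0 ⅋ (p0⊥ ⊗ (p1⊥ ⊗ p1⊥)))
  [⊗]  ⊢ p0, p1, p1, (p0⊥ ⊗ (p1⊥ ⊗ p1⊥))
    [Ax]  ⊢ p0, p0⊥
    [⊗]  ⊢ p1, p1, (p1⊥ ⊗ p1⊥)
      [Ax]  ⊢ p1, p1⊥
      [Ax]  ⊢ p1, p1⊥

Result: YES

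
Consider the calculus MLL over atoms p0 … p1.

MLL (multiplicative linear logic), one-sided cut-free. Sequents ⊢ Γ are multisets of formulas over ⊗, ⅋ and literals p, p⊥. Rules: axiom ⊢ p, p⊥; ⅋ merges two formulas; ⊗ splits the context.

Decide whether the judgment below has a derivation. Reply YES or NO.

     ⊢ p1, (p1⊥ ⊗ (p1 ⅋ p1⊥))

Derivation trace:
[⊗]  ⊢ p1, (p1⊥ ⊗ (p1 ⅋ p1⊥))
  [Ax]  ⊢ p1, p1⊥
  [⅋]  ⊢ (p1 ⅋ p1⊥)
    [Ax]  ⊢ p1, p1⊥

Result: YES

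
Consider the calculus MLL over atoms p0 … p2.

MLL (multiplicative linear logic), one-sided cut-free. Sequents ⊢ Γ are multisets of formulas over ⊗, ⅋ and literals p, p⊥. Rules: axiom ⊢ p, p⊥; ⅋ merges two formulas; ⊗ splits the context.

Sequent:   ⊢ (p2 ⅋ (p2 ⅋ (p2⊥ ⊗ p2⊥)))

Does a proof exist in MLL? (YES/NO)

Proof tree:
[⅋]  ⊢ (p2 ⅋ (p2 ⅋ (p2⊥ ⊗ p2⊥)))
  [⅋]  ⊢ p2, (p2 ⅋ (p2⊥ ⊗ p2⊥))
    [⊗]  ⊢ p2, p2, (p2⊥ ⊗ p2⊥)
      [Ax]  ⊢ p2, p2⊥
      [Ax]  ⊢ p2, p2⊥

Result: YES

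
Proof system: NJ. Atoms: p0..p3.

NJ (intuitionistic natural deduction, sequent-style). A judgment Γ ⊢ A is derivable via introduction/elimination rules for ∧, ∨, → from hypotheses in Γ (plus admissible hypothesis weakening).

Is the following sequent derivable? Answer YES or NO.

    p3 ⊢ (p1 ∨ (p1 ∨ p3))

Derivation trace:
[∨I₂] p3 ⊢ (p1 ∨ (p1 ∨ p3))
  [∨I₂] p3 ⊢ (p1 ∨ p3)
    [Ax] p3 ⊢ p3

Result: YES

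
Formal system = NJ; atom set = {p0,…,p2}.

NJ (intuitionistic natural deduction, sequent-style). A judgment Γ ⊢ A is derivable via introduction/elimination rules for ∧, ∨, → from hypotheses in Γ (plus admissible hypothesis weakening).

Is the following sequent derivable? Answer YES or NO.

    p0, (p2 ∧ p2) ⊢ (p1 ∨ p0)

Derivation (root first):
[Wk] p0, (p2 ∧ p2) ⊢ (p1 ∨ p0)
  [∨I₂] p0 ⊢ (p1 ∨ p0)
    [Ax] p0 ⊢ p0

Result: YES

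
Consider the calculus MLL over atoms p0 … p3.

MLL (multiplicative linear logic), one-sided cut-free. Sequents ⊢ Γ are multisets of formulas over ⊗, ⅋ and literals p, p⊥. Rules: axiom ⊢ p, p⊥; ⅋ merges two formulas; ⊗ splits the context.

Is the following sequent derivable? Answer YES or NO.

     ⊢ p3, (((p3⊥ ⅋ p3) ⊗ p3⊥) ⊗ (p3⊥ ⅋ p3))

Derivation trace:
[⊗]  ⊢ p3, (((p3⊥ ⅋ p3) ⊗ p3⊥) ⊗ (p3⊥ ⅋ p3))
  [⊗]  ⊢ p3, ((p3⊥ ⅋ p3) ⊗ p3⊥)
    [⅋]  ⊢ (p3⊥ ⅋ p3)
      [Ax]  ⊢ p3, p3⊥
    [Ax]  ⊢ p3, p3⊥
  [⅋]  ⊢ (p3⊥ ⅋ p3)
    [Ax]  ⊢ p3, p3⊥

Result: YES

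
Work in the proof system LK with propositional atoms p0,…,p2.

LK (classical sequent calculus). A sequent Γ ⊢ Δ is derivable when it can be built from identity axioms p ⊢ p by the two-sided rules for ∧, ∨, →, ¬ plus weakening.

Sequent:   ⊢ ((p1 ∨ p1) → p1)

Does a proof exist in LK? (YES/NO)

Proof tree:
[→R]  ⊢ ((p1 ∨ p1) → p1)
  [∨L] (p1 ∨ p1) ⊢ p1
    [Ax] p1 ⊢ p1
    [Ax] p1 ⊢ p1

Result: YES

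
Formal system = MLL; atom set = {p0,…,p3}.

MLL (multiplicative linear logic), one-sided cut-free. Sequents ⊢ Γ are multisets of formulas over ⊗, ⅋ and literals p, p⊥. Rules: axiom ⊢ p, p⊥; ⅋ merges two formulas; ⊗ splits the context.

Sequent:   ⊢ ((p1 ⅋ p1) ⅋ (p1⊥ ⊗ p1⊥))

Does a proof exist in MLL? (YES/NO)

Proof tree:
[⅋]  ⊢ ((p1 ⅋ p1) ⅋ (p1⊥ ⊗ p1⊥))
  [⅋]  ⊢ (p1⊥ ⊗ p1⊥), (p1 ⅋ p1)
    [⊗]  ⊢ p1, p1, (p1⊥ ⊗ p1⊥)
      [Ax]  ⊢ p1, p1⊥
      [Ax]  ⊢ p1, p1⊥

Result: YES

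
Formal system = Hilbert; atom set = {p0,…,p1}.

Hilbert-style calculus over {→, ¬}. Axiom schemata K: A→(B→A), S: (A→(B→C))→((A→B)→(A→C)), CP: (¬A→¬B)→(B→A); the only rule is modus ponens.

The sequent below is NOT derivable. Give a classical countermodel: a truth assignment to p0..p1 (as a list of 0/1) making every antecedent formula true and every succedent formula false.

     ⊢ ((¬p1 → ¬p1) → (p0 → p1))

Search for a countermodel by truth-table:
  v=00: Γ:[] Δ:[((¬p1 → ¬p1) → (p0 → p1))=T] refutes=False
  v=01: Γ:[] Δ:[((¬p1 → ¬p1) → (p0 → p1))=T] refutes=False
  v=10: Γ:[] Δ:[((¬p1 → ¬p1) → (p0 → p1))=F] refutes=True  ← countermodel

Result: [1, 0]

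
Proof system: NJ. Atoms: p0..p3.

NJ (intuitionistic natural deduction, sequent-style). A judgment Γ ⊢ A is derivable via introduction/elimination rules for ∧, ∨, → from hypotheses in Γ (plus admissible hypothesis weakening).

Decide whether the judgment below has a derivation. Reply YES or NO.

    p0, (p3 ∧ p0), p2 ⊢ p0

Derivation trace:
[Wk] p0, (p3 ∧ p0), p2 ⊢ p0
  [Wk] p0, (p3 ∧ p0) ⊢ p0
    [Ax] p0 ⊢ p0

Result: YES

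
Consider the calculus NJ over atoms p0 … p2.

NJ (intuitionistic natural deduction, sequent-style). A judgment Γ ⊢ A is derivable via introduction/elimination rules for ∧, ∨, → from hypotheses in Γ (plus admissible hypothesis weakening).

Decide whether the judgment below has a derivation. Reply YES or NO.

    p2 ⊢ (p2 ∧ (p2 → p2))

Proof tree:
[∧I] p2 ⊢ (p2 ∧ (p2 → p2))
  [Ax] p2 ⊢ p2
  [→I]  ⊢ (p2 → p2)
    [Ax] p2 ⊢ p2

Result: YES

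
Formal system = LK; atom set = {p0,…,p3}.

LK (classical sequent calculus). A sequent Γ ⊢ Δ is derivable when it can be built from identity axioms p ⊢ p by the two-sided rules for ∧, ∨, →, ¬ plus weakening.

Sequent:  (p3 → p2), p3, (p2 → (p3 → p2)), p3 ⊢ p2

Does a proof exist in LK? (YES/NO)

Proof tree:
[WL] (p3 → p2), p3, (p2 → (p3 → p2)), p3 ⊢ p2
  [→L] (p3 → p2), p3, (p2 → (p3 → p2)) ⊢ p2
    [→L] p3, (p3 → p2) ⊢ p2
      [Ax] p3 ⊢ p3
      [Ax] p2 ⊢ p2
    [WR] p3, (p3 → p2) ⊢ p2, p2
      [→L] p3, (p3 → p2) ⊢ p2
        [Ax] p3 ⊢ p3
        [Ax] p2 ⊢ p2

Result: YES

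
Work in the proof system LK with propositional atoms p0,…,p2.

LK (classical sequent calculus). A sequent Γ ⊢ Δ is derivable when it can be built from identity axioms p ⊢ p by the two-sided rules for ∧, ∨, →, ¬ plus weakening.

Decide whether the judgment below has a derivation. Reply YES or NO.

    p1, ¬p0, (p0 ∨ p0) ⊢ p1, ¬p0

Proof tree:
[∨L] p1, ¬p0, (p0 ∨ p0) ⊢ p1, ¬p0
  [WL] p1, p0 ⊢ p1
    [Ax] p1 ⊢ p1
  [WL] ¬p0, p0 ⊢ ¬p0
    [¬L] ¬p0 ⊢ ¬p0
      [¬R]  ⊢ p0, ¬p0
        [Ax] p0 ⊢ p0

Result: YES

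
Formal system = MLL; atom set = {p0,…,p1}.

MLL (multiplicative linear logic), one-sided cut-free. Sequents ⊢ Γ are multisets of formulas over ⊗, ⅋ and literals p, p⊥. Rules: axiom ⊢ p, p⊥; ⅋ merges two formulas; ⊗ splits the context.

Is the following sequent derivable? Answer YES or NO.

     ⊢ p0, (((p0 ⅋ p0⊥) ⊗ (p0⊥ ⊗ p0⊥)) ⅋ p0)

Derivation trace:
[⅋]  ⊢ p0, (((p0 ⅋ p0⊥) ⊗ (p0⊥ ⊗ p0⊥)) ⅋ p0)
  [⊗]  ⊢ p0, p0, ((p0 ⅋ p0⊥) ⊗ (p0⊥ ⊗ p0⊥))
    [⅋]  ⊢ (p0 ⅋ p0⊥)
      [Ax]  ⊢ p0, p0⊥
    [⊗]  ⊢ p0, p0, (p0⊥ ⊗ p0⊥)
      [Ax]  ⊢ p0, p0⊥
      [Ax]  ⊢ p0, p0⊥

Result: YES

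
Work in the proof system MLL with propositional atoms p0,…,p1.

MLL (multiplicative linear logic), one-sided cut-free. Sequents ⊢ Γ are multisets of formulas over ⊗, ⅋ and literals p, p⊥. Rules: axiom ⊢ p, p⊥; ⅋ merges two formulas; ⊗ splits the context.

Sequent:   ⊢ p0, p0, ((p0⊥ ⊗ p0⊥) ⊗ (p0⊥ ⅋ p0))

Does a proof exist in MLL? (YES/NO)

Proof tree:
[⊗]  ⊢ p0, p0, ((p0⊥ ⊗ p0⊥) ⊗ (p0⊥ ⅋ p0))
  [⊗]  ⊢ p0, p0, (p0⊥ ⊗ p0⊥)
    [Ax]  ⊢ p0, p0⊥
    [Ax]  ⊢ p0, p0⊥
  [⅋]  ⊢ (p0⊥ ⅋ p0)
    [Ax]  ⊢ p0, p0⊥

Result: YES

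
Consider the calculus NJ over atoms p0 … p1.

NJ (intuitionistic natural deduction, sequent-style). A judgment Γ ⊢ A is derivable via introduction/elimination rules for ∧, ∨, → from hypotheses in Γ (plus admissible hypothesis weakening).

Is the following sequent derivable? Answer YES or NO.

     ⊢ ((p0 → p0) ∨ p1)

Derivation (root first):
[∨I₁]  ⊢ ((p0 → p0) ∨ p1)
  [→I]  ⊢ (p0 → p0)
    [Ax] p0 ⊢ p0

Result: YES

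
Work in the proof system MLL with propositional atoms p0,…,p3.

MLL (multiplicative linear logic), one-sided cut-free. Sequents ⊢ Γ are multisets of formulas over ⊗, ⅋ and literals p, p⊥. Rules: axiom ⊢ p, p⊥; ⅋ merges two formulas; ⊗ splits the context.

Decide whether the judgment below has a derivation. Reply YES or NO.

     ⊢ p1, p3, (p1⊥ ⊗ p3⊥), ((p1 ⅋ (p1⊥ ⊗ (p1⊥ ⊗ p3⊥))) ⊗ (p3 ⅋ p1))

Derivation trace:
[⊗]  ⊢ p1, p3, (p1⊥ ⊗ p3⊥), ((p1 ⅋ (p1⊥ ⊗ (p1⊥ ⊗ p3⊥))) ⊗ (p3 ⅋ p1))
  [⅋]  ⊢ p1, p3, (p1 ⅋ (p1⊥ ⊗ (p1⊥ ⊗ p3⊥)))
    [⊗]  ⊢ p1, p1, p3, (p1⊥ ⊗ (p1⊥ ⊗ p3⊥))
      [Ax]  ⊢ p1, p1⊥
      [⊗]  ⊢ p1, p3, (p1⊥ ⊗ p3⊥)
        [Ax]  ⊢ p1, p1⊥
        [Ax]  ⊢ p3, p3⊥
  [⅋]  ⊢ (p1⊥ ⊗ p3⊥), (p3 ⅋ p1)
    [⊗]  ⊢ p1, p3, (p1⊥ ⊗ p3⊥)
      [Ax]  ⊢ p1, p1⊥
      [Ax]  ⊢ p3, p3⊥

Result: YES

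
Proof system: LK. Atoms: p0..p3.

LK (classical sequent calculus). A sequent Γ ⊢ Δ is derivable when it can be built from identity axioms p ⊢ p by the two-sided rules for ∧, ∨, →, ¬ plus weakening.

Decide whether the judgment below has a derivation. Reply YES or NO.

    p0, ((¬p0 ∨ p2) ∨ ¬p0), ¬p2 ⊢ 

Derivation trace:
[¬L] p0, ((¬p0 ∨ p2) ∨ ¬p0), ¬p2 ⊢ 
  [∨L] p0, ((¬p0 ∨ p2) ∨ ¬p0) ⊢ p2
    [∨L] p0, (¬p0 ∨ p2) ⊢ p2
      [¬L] p0, ¬p0 ⊢ 
        [Ax] p0 ⊢ p0
      [Ax] p2 ⊢ p2
    [¬L] p0, ¬p0 ⊢ 
      [Ax] p0 ⊢ p0

Result: YES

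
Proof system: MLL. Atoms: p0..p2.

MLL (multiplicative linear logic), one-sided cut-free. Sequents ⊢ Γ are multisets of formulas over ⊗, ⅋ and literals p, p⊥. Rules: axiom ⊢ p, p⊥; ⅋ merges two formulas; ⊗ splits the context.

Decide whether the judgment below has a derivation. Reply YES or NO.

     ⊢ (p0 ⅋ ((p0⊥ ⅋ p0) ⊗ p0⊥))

Derivation (root first):
[⅋]  ⊢ (p0 ⅋ ((p0⊥ ⅋ p0) ⊗ p0⊥))
  [⊗]  ⊢ p0, ((p0⊥ ⅋ p0) ⊗ p0⊥)
    [⅋]  ⊢ (p0⊥ ⅋ p0)
      [Ax]  ⊢ p0, p0⊥
    [Ax]  ⊢ p0, p0⊥

Result: YES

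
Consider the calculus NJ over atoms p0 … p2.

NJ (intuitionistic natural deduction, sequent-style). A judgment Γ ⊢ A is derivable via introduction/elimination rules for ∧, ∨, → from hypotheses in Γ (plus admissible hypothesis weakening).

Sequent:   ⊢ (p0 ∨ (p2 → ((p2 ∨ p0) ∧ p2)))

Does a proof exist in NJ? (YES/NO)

Proof tree:
[∨I₂]  ⊢ (p0 ∨ (p2 → ((p2 ∨ p0) ∧ p2)))
  [→I]  ⊢ (p2 → ((p2 ∨ p0) ∧ p2))
    [∧I] p2 ⊢ ((p2 ∨ p0) ∧ p2)
      [∨I₁] p2 ⊢ (p2 ∨ p0)
        [Ax] p2 ⊢ p2
      [Ax] p2 ⊢ p2

Result: YES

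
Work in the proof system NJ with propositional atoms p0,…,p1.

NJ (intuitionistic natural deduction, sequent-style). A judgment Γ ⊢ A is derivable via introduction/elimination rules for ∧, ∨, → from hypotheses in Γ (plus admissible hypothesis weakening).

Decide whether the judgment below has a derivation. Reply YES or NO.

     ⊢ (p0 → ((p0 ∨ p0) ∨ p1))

Derivation trace:
[→I]  ⊢ (p0 → ((p0 ∨ p0) ∨ p1))
  [∨I₁] p0 ⊢ ((p0 ∨ p0) ∨ p1)
    [∨I₁] p0 ⊢ (p0 ∨ p0)
      [Ax] p0 ⊢ p0

Result: YES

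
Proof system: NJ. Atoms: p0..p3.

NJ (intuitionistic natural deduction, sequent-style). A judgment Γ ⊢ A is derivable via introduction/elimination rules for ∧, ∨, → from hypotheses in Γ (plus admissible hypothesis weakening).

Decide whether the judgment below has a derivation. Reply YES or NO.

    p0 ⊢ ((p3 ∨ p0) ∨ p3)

Derivation (root first):
[∨I₁] p0 ⊢ ((p3 ∨ p0) ∨ p3)
  [∨I₂] p0 ⊢ (p3 ∨ p0)
    [Ax] p0 ⊢ p0

Result: YES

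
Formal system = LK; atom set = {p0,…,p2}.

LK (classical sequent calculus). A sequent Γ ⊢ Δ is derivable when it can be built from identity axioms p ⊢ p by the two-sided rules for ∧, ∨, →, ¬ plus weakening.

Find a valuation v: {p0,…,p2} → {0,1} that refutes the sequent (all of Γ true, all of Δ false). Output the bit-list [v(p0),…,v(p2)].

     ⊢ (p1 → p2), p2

Search for a countermodel by truth-table:
  v=000: Γ:[] Δ:[(p1 → p2)=T, p2=F] refutes=False
  v=001: Γ:[] Δ:[(p1 → p2)=T, p2=T] refutes=False
  v=010: Γ:[] Δ:[(p1 → p2)=F, p2=F] refutes=True  ← countermodel

Result: [0, 1, 0]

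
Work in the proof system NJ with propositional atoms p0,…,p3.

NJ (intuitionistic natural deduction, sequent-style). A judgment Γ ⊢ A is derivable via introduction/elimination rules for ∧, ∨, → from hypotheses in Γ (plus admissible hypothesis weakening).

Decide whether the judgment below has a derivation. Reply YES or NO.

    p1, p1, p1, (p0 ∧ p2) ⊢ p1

Derivation (root first):
[Wk] p1, p1, p1, (p0 ∧ p2) ⊢ p1
  [Wk] p1, p1, p1 ⊢ p1
    [Wk] p1, p1 ⊢ p1
      [Ax] p1 ⊢ p1

Result: YES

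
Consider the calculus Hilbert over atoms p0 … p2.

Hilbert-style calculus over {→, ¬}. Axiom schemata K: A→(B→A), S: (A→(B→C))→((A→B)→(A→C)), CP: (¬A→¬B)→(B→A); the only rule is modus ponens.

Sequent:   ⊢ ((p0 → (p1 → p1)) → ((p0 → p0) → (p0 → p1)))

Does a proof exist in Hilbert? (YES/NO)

Search for a countermodel by truth-table:
  v=000: Γ:[] Δ:[((p0 → (p1 → p1)) → ((p0 → p0) → (p0 → p1)))=T] refutes=False
  v=001: Γ:[] Δ:[((p0 → (p1 → p1)) → ((p0 → p0) → (p0 → p1)))=T] refutes=False
  v=010: Γ:[] Δ:[((p0 → (p1 → p1)) → ((p0 → p0) → (p0 → p1)))=T] refutes=False
  v=011: Γ:[] Δ:[((p0 → (p1 → p1)) → ((p0 → p0) → (p0 → p1)))=T] refutes=False
  v=100: Γ:[] Δ:[((p0 → (p1 → p1)) → ((p0 → p0) → (p0 → p1)))=F] refutes=True  ← countermodel

Result: NO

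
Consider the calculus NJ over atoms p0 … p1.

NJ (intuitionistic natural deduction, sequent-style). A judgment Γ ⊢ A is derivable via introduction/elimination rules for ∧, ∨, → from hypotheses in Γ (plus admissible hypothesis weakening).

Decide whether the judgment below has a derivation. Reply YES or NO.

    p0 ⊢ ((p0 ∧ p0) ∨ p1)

Proof tree:
[∨I₁] p0 ⊢ ((p0 ∧ p0) ∨ p1)
  [∧I] p0 ⊢ (p0 ∧ p0)
    [Ax] p0 ⊢ p0
    [Ax] p0 ⊢ p0

Result: YES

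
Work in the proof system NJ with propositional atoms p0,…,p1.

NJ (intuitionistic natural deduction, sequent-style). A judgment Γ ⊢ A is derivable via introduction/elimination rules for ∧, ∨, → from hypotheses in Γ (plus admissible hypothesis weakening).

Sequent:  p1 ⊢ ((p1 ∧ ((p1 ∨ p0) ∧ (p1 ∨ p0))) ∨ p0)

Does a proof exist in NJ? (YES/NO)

Derivation trace:
[∨I₁] p1 ⊢ ((p1 ∧ ((p1 ∨ p0) ∧ (p1 ∨ p0))) ∨ p0)
  [∧I] p1 ⊢ (p1 ∧ ((p1 ∨ p0) ∧ (p1 ∨ p0)))
    [Ax] p1 ⊢ p1
    [∧I] p1 ⊢ ((p1 ∨ p0) ∧ (p1 ∨ p0))
      [∨I₁] p1 ⊢ (p1 ∨ p0)
        [Ax] p1 ⊢ p1
      [∨I₁] p1 ⊢ (p1 ∨ p0)
        [Ax] p1 ⊢ p1

Result: YES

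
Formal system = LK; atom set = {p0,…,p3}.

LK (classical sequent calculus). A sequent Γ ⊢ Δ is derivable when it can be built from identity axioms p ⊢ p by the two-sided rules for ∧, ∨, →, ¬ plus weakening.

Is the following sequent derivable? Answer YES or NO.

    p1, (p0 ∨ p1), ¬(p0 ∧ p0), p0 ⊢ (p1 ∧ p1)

Derivation trace:
[∧R] p1, (p0 ∨ p1), ¬(p0 ∧ p0), p0 ⊢ (p1 ∧ p1)
  [¬L] (p0 ∨ p1), p0, ¬(p0 ∧ p0) ⊢ p1
    [∧R] (p0 ∨ p1), p0 ⊢ p1, (p0 ∧ p0)
      [∨L] (p0 ∨ p1) ⊢ p1, p0
        [Ax] p0 ⊢ p0
        [Ax] p1 ⊢ p1
      [Ax] p0 ⊢ p0
  [Ax] p1 ⊢ p1

Result: YES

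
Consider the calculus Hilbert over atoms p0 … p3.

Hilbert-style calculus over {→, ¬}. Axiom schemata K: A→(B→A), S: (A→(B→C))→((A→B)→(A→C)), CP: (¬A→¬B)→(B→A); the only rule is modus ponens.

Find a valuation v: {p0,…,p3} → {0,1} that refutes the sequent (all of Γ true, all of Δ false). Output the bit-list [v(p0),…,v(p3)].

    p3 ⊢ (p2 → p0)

Search for a countermodel by truth-table:
  v=0000: Γ:[p3=F] Δ:[(p2 → p0)=T] refutes=False
  v=0001: Γ:[p3=T] Δ:[(p2 → p0)=T] refutes=False
  v=0010: Γ:[p3=F] Δ:[(p2 → p0)=F] refutes=False
  v=0011: Γ:[p3=T] Δ:[(p2 → p0)=F] refutes=True  ← countermodel

Result: [0, 0, 1, 1]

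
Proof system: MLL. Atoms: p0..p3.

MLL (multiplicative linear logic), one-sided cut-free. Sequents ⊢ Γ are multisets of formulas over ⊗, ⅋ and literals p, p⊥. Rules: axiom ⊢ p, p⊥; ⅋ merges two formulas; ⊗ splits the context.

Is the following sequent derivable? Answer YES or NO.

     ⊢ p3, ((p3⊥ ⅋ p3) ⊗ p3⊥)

Proof tree:
[⊗]  ⊢ p3, ((p3⊥ ⅋ p3) ⊗ p3⊥)
  [⅋]  ⊢ (p3⊥ ⅋ p3)
    [Ax]  ⊢ p3, p3⊥
  [Ax]  ⊢ p3, p3⊥

Result: YES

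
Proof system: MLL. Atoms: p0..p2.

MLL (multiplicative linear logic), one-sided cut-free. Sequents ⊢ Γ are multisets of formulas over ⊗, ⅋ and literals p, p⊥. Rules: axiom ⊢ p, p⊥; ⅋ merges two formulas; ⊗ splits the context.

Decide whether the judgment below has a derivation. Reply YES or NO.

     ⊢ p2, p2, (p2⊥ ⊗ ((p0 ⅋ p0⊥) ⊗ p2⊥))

Derivation (root first):
[⊗]  ⊢ p2, p2, (p2⊥ ⊗ ((p0 ⅋ p0⊥) ⊗ p2⊥))
  [Ax]  ⊢ p2, p2⊥
  [⊗]  ⊢ p2, ((p0 ⅋ p0⊥) ⊗ p2⊥)
    [⅋]  ⊢ (p0 ⅋ p0⊥)
      [Ax]  ⊢ p0, p0⊥
    [Ax]  ⊢ p2, p2⊥

Result: YES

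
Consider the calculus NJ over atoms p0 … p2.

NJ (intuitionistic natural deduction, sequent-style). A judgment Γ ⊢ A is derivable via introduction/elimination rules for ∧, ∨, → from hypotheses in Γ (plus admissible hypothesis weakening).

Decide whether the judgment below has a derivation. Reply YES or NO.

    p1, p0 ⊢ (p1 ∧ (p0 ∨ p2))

Derivation trace:
[∧I] p1, p0 ⊢ (p1 ∧ (p0 ∨ p2))
  [Ax] p1 ⊢ p1
  [∨I₁] p0 ⊢ (p0 ∨ p2)
    [Ax] p0 ⊢ p0

Result: YES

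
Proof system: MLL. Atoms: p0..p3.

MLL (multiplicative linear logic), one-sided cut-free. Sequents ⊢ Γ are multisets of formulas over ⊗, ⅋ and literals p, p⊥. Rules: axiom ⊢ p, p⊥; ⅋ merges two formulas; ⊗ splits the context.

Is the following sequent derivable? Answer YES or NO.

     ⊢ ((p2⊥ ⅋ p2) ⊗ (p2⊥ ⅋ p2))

Proof tree:
[⊗]  ⊢ ((p2⊥ ⅋ p2) ⊗ (p2⊥ ⅋ p2))
  [⅋]  ⊢ (p2⊥ ⅋ p2)
    [Ax]  ⊢ p2, p2⊥
  [⅋]  ⊢ (p2⊥ ⅋ p2)
    [Ax]  ⊢ p2, p2⊥

Result: YES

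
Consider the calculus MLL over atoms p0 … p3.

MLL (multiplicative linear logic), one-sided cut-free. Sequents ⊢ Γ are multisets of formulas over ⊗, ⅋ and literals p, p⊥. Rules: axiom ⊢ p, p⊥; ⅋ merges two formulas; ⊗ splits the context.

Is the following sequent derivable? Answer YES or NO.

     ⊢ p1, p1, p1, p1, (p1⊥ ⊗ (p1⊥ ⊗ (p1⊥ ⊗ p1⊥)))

Derivation trace:
[⊗]  ⊢ p1, p1, p1, p1, (p1⊥ ⊗ (p1⊥ ⊗ (p1⊥ ⊗ p1⊥)))
  [Ax]  ⊢ p1, p1⊥
  [⊗]  ⊢ p1, p1, p1, (p1⊥ ⊗ (p1⊥ ⊗ p1⊥))
    [Ax]  ⊢ p1, p1⊥
    [⊗]  ⊢ p1, p1, (p1⊥ ⊗ p1⊥)
      [Ax]  ⊢ p1, p1⊥
      [Ax]  ⊢ p1, p1⊥

Result: YES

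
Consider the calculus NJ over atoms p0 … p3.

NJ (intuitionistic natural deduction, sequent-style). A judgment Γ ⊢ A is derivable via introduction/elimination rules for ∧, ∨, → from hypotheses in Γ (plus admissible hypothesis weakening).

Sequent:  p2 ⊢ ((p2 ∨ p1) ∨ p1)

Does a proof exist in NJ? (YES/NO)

Proof tree:
[∨I₁] p2 ⊢ ((p2 ∨ p1) ∨ p1)
  [∨I₁] p2 ⊢ (p2 ∨ p1)
    [Ax] p2 ⊢ p2

Result: YES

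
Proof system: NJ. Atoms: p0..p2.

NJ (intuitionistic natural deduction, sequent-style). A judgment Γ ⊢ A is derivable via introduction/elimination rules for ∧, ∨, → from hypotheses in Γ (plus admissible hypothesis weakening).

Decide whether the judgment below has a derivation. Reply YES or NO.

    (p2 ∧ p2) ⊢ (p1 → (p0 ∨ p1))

Derivation (root first):
[Wk] (p2 ∧ p2) ⊢ (p1 → (p0 ∨ p1))
  [→I]  ⊢ (p1 → (p0 ∨ p1))
    [∨I₂] p1 ⊢ (p0 ∨ p1)
      [Ax] p1 ⊢ p1

Result: YES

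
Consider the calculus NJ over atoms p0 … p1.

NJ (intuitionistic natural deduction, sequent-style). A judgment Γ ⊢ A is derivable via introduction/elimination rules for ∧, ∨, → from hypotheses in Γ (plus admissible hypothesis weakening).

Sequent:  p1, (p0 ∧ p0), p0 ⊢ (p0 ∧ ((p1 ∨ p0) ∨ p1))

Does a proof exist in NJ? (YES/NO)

Derivation trace:
[∧I] p1, (p0 ∧ p0), p0 ⊢ (p0 ∧ ((p1 ∨ p0) ∨ p1))
  [Ax] p0 ⊢ p0
  [∨I₁] p1, (p0 ∧ p0) ⊢ ((p1 ∨ p0) ∨ p1)
    [Wk] p1, (p0 ∧ p0) ⊢ (p1 ∨ p0)
      [∨I₁] p1 ⊢ (p1 ∨ p0)
        [Ax] p1 ⊢ p1

Result: YES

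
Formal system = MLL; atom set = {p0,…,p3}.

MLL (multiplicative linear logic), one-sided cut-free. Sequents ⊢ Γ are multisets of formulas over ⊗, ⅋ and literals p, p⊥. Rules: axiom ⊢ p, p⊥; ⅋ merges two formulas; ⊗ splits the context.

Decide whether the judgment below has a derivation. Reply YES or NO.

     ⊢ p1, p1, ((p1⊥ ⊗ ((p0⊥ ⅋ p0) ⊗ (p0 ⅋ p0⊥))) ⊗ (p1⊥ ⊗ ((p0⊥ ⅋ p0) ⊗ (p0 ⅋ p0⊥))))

Derivation trace:
[⊗]  ⊢ p1, p1, ((p1⊥ ⊗ ((p0⊥ ⅋ p0) ⊗ (p0 ⅋ p0⊥))) ⊗ (p1⊥ ⊗ ((p0⊥ ⅋ p0) ⊗ (p0 ⅋ p0⊥))))
  [⊗]  ⊢ p1, (p1⊥ ⊗ ((p0⊥ ⅋ p0) ⊗ (p0 ⅋ p0⊥)))
    [Ax]  ⊢ p1, p1⊥
    [⊗]  ⊢ ((p0⊥ ⅋ p0) ⊗ (p0 ⅋ p0⊥))
      [⅋]  ⊢ (p0⊥ ⅋ p0)
        [Ax]  ⊢ p0, p0⊥
      [⅋]  ⊢ (p0 ⅋ p0⊥)
        [Ax]  ⊢ p0, p0⊥
  [⊗]  ⊢ p1, (p1⊥ ⊗ ((p0⊥ ⅋ p0) ⊗ (p0 ⅋ p0⊥)))
    [Ax]  ⊢ p1, p1⊥
    [⊗]  ⊢ ((p0⊥ ⅋ p0) ⊗ (p0 ⅋ p0⊥))
      [⅋]  ⊢ (p0⊥ ⅋ p0)
        [Ax]  ⊢ p0, p0⊥
      [⅋]  ⊢ (p0 ⅋ p0⊥)
        [Ax]  ⊢ p0, p0⊥

Result: YES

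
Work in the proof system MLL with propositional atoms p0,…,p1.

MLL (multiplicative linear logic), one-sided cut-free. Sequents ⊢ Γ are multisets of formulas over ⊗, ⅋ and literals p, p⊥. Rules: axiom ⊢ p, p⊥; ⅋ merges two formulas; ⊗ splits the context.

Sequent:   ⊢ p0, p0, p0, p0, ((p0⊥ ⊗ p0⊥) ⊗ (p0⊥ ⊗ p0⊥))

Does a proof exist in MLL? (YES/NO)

Proof tree:
[⊗]  ⊢ p0, p0, p0, p0, ((p0⊥ ⊗ p0⊥) ⊗ (p0⊥ ⊗ p0⊥))
  [⊗]  ⊢ p0, p0, (p0⊥ ⊗ p0⊥)
    [Ax]  ⊢ p0, p0⊥
    [Ax]  ⊢ p0, p0⊥
  [⊗]  ⊢ p0, p0, (p0⊥ ⊗ p0⊥)
    [Ax]  ⊢ p0, p0⊥
    [Ax]  ⊢ p0, p0⊥

Result: YES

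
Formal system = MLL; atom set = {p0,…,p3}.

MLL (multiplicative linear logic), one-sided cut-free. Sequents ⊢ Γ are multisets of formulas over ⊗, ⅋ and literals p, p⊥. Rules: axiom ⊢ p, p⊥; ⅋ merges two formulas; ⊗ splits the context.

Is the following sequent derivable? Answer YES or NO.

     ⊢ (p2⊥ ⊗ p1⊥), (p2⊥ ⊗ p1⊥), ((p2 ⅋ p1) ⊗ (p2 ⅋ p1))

Derivation trace:
[⊗]  ⊢ (p2⊥ ⊗ p1⊥), (p2⊥ ⊗ p1⊥), ((p2 ⅋ p1) ⊗ (p2 ⅋ p1))
  [⅋]  ⊢ (p2⊥ ⊗ p1⊥), (p2 ⅋ p1)
    [⊗]  ⊢ p2, p1, (p2⊥ ⊗ p1⊥)
      [Ax]  ⊢ p2, p2⊥
      [Ax]  ⊢ p1, p1⊥
  [⅋]  ⊢ (p2⊥ ⊗ p1⊥), (p2 ⅋ p1)
    [⊗]  ⊢ p2, p1, (p2⊥ ⊗ p1⊥)
      [Ax]  ⊢ p2, p2⊥
      [Ax]  ⊢ p1, p1⊥

Result: YES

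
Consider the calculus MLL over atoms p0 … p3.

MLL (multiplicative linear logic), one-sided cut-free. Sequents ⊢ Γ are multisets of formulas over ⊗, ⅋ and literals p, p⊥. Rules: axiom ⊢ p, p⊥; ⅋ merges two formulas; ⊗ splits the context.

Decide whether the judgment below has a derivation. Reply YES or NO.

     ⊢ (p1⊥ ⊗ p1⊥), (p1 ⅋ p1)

Derivation (root first):
[⅋]  ⊢ (p1⊥ ⊗ p1⊥), (p1 ⅋ p1)
  [⊗]  ⊢ p1, p1, (p1⊥ ⊗ p1⊥)
    [Ax]  ⊢ p1, p1⊥
    [Ax]  ⊢ p1, p1⊥

Result: YES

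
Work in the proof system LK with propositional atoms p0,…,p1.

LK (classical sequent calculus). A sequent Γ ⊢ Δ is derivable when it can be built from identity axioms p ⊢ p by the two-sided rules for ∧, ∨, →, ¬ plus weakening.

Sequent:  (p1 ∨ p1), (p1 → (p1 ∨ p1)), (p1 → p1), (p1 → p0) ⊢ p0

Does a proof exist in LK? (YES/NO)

Proof tree:
[→L] (p1 ∨ p1), (p1 → (p1 ∨ p1)), (p1 → p1), (p1 → p0) ⊢ p0
  [→L] (p1 ∨ p1), (p1 → (p1 ∨ p1)), (p1 → p1) ⊢ p1
    [→L] (p1 ∨ p1), (p1 → (p1 ∨ p1)) ⊢ p1
      [∨L] (p1 ∨ p1) ⊢ p1
        [Ax] p1 ⊢ p1
        [Ax] p1 ⊢ p1
      [∨L] (p1 ∨ p1) ⊢ p1
        [Ax] p1 ⊢ p1
        [Ax] p1 ⊢ p1
    [Ax] p1 ⊢ p1
  [Ax] p0 ⊢ p0

Result: YES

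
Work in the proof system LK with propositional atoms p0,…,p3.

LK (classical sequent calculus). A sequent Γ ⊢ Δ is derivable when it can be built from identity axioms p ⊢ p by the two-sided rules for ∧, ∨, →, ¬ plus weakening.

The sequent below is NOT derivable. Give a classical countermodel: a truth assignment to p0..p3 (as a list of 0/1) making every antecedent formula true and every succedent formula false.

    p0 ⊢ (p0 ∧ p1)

Search for a countermodel by truth-table:
  v=0000: Γ:[p0=F] Δ:[(p0 ∧ p1)=F] refutes=False
  v=0001: Γ:[p0=F] Δ:[(p0 ∧ p1)=F] refutes=False
  v=0010: Γ:[p0=F] Δ:[(p0 ∧ p1)=F] refutes=False
  v=0011: Γ:[p0=F] Δ:[(p0 ∧ p1)=F] refutes=False
  v=0100: Γ:[p0=F] Δ:[(p0 ∧ p1)=F] refutes=False
  v=0101: Γ:[p0=F] Δ:[(p0 ∧ p1)=F] refutes=False
  v=0110: Γ:[p0=F] Δ:[(p0 ∧ p1)=F] refutes=False
  v=0111: Γ:[p0=F] Δ:[(p0 ∧ p1)=F] refutes=False
  v=1000: Γ:[p0=T] Δ:[(p0 ∧ p1)=F] refutes=True  ← countermodel

Result: [1, 0, 0, 0]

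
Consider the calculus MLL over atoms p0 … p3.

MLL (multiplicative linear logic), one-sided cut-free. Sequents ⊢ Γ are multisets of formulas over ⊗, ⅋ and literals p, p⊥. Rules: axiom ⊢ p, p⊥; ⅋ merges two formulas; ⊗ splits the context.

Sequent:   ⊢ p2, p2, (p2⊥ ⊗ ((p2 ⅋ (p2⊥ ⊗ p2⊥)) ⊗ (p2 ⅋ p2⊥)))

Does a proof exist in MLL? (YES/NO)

Derivation trace:
[⊗]  ⊢ p2, p2, (p2⊥ ⊗ ((p2 ⅋ (p2⊥ ⊗ p2⊥)) ⊗ (p2 ⅋ p2⊥)))
  [Ax]  ⊢ p2, p2⊥
  [⊗]  ⊢ p2, ((p2 ⅋ (p2⊥ ⊗ p2⊥)) ⊗ (p2 ⅋ p2⊥))
    [⅋]  ⊢ p2, (p2 ⅋ (p2⊥ ⊗ p2⊥))
      [⊗]  ⊢ p2, p2, (p2⊥ ⊗ p2⊥)
        [Ax]  ⊢ p2, p2⊥
        [Ax]  ⊢ p2, p2⊥
    [⅋]  ⊢ (p2 ⅋ p2⊥)
      [Ax]  ⊢ p2, p2⊥

Result: YES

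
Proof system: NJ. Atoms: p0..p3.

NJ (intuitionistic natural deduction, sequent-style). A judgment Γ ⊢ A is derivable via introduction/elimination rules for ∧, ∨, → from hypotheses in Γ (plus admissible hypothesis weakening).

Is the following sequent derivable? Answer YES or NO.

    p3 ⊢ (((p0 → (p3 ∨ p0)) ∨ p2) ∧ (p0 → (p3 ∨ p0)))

Proof tree:
[∧I] p3 ⊢ (((p0 → (p3 ∨ p0)) ∨ p2) ∧ (p0 → (p3 ∨ p0)))
  [∨I₁]  ⊢ ((p0 → (p3 ∨ p0)) ∨ p2)
    [→I]  ⊢ (p0 → (p3 ∨ p0))
      [∨I₂] p0 ⊢ (p3 ∨ p0)
        [Ax] p0 ⊢ p0
  [Wk] p3 ⊢ (p0 → (p3 ∨ p0))
    [→I]  ⊢ (p0 → (p3 ∨ p0))
      [∨I₂] p0 ⊢ (p3 ∨ p0)
        [Ax] p0 ⊢ p0

Result: YES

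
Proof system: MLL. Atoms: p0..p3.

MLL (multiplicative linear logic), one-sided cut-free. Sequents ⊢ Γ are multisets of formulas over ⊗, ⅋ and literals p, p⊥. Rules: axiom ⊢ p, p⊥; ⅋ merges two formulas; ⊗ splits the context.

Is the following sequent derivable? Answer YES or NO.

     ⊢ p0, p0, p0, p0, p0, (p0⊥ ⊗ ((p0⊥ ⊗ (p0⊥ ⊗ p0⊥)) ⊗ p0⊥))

Derivation trace:
[⊗]  ⊢ p0, p0, p0, p0, p0, (p0⊥ ⊗ ((p0⊥ ⊗ (p0⊥ ⊗ p0⊥)) ⊗ p0⊥))
  [Ax]  ⊢ p0, p0⊥
  [⊗]  ⊢ p0, p0, p0, p0, ((p0⊥ ⊗ (p0⊥ ⊗ p0⊥)) ⊗ p0⊥)
    [⊗]  ⊢ p0, p0, p0, (p0⊥ ⊗ (p0⊥ ⊗ p0⊥))
      [Ax]  ⊢ p0, p0⊥
      [⊗]  ⊢ p0, p0, (p0⊥ ⊗ p0⊥)
        [Ax]  ⊢ p0, p0⊥
        [Ax]  ⊢ p0, p0⊥
    [Ax]  ⊢ p0, p0⊥

Result: YES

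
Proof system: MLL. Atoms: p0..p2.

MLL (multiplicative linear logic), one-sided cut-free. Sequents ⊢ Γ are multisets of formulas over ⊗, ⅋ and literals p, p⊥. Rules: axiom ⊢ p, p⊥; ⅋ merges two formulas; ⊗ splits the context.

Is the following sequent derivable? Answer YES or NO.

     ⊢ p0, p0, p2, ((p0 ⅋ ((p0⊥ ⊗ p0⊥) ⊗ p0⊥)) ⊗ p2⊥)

Derivation (root first):
[⊗]  ⊢ p0, p0, p2, ((p0 ⅋ ((p0⊥ ⊗ p0⊥) ⊗ p0⊥)) ⊗ p2⊥)
  [⅋]  ⊢ p0, p0, (p0 ⅋ ((p0⊥ ⊗ p0⊥) ⊗ p0⊥))
    [⊗]  ⊢ p0, p0, p0, ((p0⊥ ⊗ p0⊥) ⊗ p0⊥)
      [⊗]  ⊢ p0, p0, (p0⊥ ⊗ p0⊥)
        [Ax]  ⊢ p0, p0⊥
        [Ax]  ⊢ p0, p0⊥
      [Ax]  ⊢ p0, p0⊥
  [Ax]  ⊢ p2, p2⊥

Result: YES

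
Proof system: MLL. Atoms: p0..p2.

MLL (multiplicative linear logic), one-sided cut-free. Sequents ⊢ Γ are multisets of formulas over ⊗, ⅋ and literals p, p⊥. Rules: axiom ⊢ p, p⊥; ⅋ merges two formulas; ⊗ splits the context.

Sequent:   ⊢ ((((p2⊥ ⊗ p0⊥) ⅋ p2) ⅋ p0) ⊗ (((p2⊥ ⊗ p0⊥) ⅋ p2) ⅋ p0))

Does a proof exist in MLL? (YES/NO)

Derivation (root first):
[⊗]  ⊢ ((((p2⊥ ⊗ p0⊥) ⅋ p2) ⅋ p0) ⊗ (((p2⊥ ⊗ p0⊥) ⅋ p2) ⅋ p0))
  [⅋]  ⊢ (((p2⊥ ⊗ p0⊥) ⅋ p2) ⅋ p0)
    [⅋]  ⊢ p0, ((p2⊥ ⊗ p0⊥) ⅋ p2)
      [⊗]  ⊢ p2, p0, (p2⊥ ⊗ p0⊥)
        [Ax]  ⊢ p2, p2⊥
        [Ax]  ⊢ p0, p0⊥
  [⅋]  ⊢ (((p2⊥ ⊗ p0⊥) ⅋ p2) ⅋ p0)
    [⅋]  ⊢ p0, ((p2⊥ ⊗ p0⊥) ⅋ p2)
      [⊗]  ⊢ p2, p0, (p2⊥ ⊗ p0⊥)
        [Ax]  ⊢ p2, p2⊥
        [Ax]  ⊢ p0, p0⊥

Result: YES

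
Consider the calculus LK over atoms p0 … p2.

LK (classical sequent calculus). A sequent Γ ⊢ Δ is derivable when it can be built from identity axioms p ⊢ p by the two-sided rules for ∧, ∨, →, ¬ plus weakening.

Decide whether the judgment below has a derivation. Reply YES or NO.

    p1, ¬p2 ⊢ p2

Truth-table refutation:
  v=000: Γ:[p1=F, ¬p2=T] Δ:[p2=F] refutes=False
  v=001: Γ:[p1=F, ¬p2=F] Δ:[p2=T] refutes=False
  v=010: Γ:[p1=T, ¬p2=T] Δ:[p2=F] refutes=True  ← countermodel

Result: NO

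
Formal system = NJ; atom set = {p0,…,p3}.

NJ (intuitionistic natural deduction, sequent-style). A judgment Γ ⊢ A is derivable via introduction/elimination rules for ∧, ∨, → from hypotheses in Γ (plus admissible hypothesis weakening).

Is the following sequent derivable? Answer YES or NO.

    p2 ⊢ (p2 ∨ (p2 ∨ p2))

Proof tree:
[∨I₂] p2 ⊢ (p2 ∨ (p2 ∨ p2))
  [∨I₂] p2 ⊢ (p2 ∨ p2)
    [Ax] p2 ⊢ p2

Result: YES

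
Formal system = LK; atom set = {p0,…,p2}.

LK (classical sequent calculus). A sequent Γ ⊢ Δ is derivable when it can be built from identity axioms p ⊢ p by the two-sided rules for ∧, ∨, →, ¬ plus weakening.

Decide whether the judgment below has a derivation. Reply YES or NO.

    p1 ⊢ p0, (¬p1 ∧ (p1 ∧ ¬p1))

Search for a countermodel by truth-table:
  v=000: Γ:[p1=F] Δ:[p0=F, (¬p1 ∧ (p1 ∧ ¬p1))=F] refutes=False
  v=001: Γ:[p1=F] Δ:[p0=F, (¬p1 ∧ (p1 ∧ ¬p1))=F] refutes=False
  v=010: Γ:[p1=T] Δ:[p0=F, (¬p1 ∧ (p1 ∧ ¬p1))=F] refutes=True  ← countermodel

Result: NO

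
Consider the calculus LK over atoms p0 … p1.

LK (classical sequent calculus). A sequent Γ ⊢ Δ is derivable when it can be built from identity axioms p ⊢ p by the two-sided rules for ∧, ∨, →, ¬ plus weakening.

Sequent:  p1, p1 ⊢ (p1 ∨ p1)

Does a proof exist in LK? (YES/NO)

Derivation trace:
[∨R] p1, p1 ⊢ (p1 ∨ p1)
  [WL] p1, p1 ⊢ p1, p1
    [WR] p1 ⊢ p1, p1
      [Ax] p1 ⊢ p1

Result: YES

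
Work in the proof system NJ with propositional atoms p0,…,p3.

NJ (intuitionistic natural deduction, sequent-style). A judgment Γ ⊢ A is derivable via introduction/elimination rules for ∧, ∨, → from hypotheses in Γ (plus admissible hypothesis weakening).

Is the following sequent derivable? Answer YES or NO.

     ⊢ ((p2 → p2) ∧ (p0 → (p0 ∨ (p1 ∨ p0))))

Proof tree:
[∧I]  ⊢ ((p2 → p2) ∧ (p0 → (p0 ∨ (p1 ∨ p0))))
  [→I]  ⊢ (p2 → p2)
    [Ax] p2 ⊢ p2
  [→I]  ⊢ (p0 → (p0 ∨ (p1 ∨ p0)))
    [∨I₂] p0 ⊢ (p0 ∨ (p1 ∨ p0))
      [∨I₂] p0 ⊢ (p1 ∨ p0)
        [Ax] p0 ⊢ p0

Result: YES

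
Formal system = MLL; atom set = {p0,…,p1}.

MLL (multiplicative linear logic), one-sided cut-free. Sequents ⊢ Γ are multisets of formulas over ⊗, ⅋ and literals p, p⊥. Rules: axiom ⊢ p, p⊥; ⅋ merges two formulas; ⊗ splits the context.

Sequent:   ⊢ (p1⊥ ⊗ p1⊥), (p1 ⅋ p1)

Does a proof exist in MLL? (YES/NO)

Derivation (root first):
[⅋]  ⊢ (p1⊥ ⊗ p1⊥), (p1 ⅋ p1)
  [⊗]  ⊢ p1, p1, (p1⊥ ⊗ p1⊥)
    [Ax]  ⊢ p1, p1⊥
    [Ax]  ⊢ p1, p1⊥

Result: YES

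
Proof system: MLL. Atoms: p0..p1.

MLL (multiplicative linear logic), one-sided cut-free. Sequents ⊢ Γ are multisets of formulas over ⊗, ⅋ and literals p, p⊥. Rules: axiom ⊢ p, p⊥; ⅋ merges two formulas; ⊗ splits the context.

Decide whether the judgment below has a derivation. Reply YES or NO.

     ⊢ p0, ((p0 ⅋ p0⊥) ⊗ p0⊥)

Derivation trace:
[⊗]  ⊢ p0, ((p0 ⅋ p0⊥) ⊗ p0⊥)
  [⅋]  ⊢ (p0 ⅋ p0⊥)
    [Ax]  ⊢ p0, p0⊥
  [Ax]  ⊢ p0, p0⊥

Result: YES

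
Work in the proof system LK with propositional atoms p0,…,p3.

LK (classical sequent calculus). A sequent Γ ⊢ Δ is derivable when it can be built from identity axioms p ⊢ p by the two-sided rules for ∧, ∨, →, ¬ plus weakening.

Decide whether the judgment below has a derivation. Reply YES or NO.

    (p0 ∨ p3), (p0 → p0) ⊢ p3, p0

Derivation (root first):
[→L] (p0 ∨ p3), (p0 → p0) ⊢ p3, p0
  [∨L] (p0 ∨ p3) ⊢ p3, p0
    [Ax] p0 ⊢ p0
    [Ax] p3 ⊢ p3
  [Ax] p0 ⊢ p0

Result: YES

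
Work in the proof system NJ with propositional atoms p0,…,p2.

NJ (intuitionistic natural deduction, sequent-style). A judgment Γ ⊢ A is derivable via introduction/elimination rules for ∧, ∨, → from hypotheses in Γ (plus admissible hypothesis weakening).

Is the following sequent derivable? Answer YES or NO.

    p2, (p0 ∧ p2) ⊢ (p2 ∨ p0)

Proof tree:
[∨I₁] p2, (p0 ∧ p2) ⊢ (p2 ∨ p0)
  [Wk] p2, (p0 ∧ p2) ⊢ p2
    [Ax] p2 ⊢ p2

Result: YES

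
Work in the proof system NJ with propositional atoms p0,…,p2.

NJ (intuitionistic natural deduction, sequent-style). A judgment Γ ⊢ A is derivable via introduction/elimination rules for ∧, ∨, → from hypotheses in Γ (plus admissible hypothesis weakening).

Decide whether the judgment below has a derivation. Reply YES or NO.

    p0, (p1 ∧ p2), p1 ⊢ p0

Proof tree:
[Wk] p0, (p1 ∧ p2), p1 ⊢ p0
  [Wk] p0, (p1 ∧ p2) ⊢ p0
    [Ax] p0 ⊢ p0

Result: YES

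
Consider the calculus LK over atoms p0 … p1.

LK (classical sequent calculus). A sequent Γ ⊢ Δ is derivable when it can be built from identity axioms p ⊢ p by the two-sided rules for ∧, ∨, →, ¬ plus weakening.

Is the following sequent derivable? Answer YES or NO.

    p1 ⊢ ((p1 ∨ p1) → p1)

Derivation trace:
[WL] p1 ⊢ ((p1 ∨ p1) → p1)
  [→R]  ⊢ ((p1 ∨ p1) → p1)
    [∨L] (p1 ∨ p1) ⊢ p1
      [Ax] p1 ⊢ p1
      [Ax] p1 ⊢ p1

Result: YES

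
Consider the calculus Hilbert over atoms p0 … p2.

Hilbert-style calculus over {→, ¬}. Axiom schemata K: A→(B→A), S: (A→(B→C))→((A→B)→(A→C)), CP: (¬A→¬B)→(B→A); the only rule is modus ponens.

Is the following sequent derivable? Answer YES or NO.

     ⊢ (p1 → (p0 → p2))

Search for a countermodel by truth-table:
  v=000: Γ:[] Δ:[(p1 → (p0 → p2))=T] refutes=False
  v=001: Γ:[] Δ:[(p1 → (p0 → p2))=T] refutes=False
  v=010: Γ:[] Δ:[(p1 → (p0 → p2))=T] refutes=False
  v=011: Γ:[] Δ:[(p1 → (p0 → p2))=T] refutes=False
  v=100: Γ:[] Δ:[(p1 → (p0 → p2))=T] refutes=False
  v=101: Γ:[] Δ:[(p1 → (p0 → p2))=T] refutes=False
  v=110: Γ:[] Δ:[(p1 → (p0 → p2))=F] refutes=True  ← countermodel

Result: NO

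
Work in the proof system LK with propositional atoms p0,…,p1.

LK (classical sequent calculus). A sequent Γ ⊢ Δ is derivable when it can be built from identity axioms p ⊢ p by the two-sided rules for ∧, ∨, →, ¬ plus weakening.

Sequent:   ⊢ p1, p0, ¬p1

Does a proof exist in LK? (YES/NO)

Proof tree:
[¬R]  ⊢ p1, p0, ¬p1
  [WR] p1 ⊢ p1, p0
    [Ax] p1 ⊢ p1

Result: YES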